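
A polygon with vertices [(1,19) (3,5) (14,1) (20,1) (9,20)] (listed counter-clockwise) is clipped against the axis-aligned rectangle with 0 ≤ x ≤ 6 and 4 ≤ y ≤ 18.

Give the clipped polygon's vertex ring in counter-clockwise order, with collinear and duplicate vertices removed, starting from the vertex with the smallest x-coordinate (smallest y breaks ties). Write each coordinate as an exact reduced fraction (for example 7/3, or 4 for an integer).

Clipped polygon: [(8/7,18) (3,5) (23/4,4) (6,4) (6,18)]

1. After x ≥ 0: [(1,19) (3,5) (14,1) (20,1) (9,20)]
2. After x ≤ 6: [(6,157/8) (1,19) (3,5) (6,43/11)]
3. After y ≥ 4: [(6,4) (6,157/8) (1,19) (3,5) (23/4,4)]
4. After y ≤ 18: [(6,4) (6,18) (8/7,18) (3,5) (23/4,4)]
5. Canonical ring: [(8/7,18) (3,5) (23/4,4) (6,4) (6,18)]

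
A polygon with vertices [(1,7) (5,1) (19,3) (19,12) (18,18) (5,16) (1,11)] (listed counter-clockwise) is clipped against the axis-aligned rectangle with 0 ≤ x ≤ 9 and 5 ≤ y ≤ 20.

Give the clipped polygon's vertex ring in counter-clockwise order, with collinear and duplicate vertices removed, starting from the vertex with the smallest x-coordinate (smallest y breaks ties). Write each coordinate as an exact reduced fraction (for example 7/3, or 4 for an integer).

1. After x ≥ 0: [(1,7) (5,1) (19,3) (19,12) (18,18) (5,16) (1,11)]
2. After x ≤ 9: [(1,7) (5,1) (9,11/7) (9,216/13) (5,16) (1,11)]
3. After y ≥ 5: [(1,7) (7/3,5) (9,5) (9,216/13) (5,16) (1,11)]
4. After y ≤ 20: [(1,7) (7/3,5) (9,5) (9,216/13) (5,16) (1,11)]
5. Canonical ring: [(1,7) (7/3,5) (9,5) (9,216/13) (5,16) (1,11)]

Clipped polygon: [(1,7) (7/3,5) (9,5) (9,216/13) (5,16) (1,11)]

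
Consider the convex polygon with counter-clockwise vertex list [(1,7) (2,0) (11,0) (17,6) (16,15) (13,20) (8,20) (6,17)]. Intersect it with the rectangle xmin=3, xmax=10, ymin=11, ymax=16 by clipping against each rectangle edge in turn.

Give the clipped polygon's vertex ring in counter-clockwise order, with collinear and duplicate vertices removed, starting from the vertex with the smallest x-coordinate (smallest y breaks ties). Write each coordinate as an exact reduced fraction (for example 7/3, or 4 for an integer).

1. After x ≥ 3: [(3,11) (3,0) (11,0) (17,6) (16,15) (13,20) (8,20) (6,17)]
2. After x ≤ 10: [(3,11) (3,0) (10,0) (10,20) (8,20) (6,17)]
3. After y ≥ 11: [(3,11) (3,11) (10,11) (10,20) (8,20) (6,17)]
4. After y ≤ 16: [(11/2,16) (3,11) (3,11) (10,11) (10,16)]
5. Canonical ring: [(3,11) (10,11) (10,16) (11/2,16)]

Clipped polygon: [(3,11) (10,11) (10,16) (11/2,16)]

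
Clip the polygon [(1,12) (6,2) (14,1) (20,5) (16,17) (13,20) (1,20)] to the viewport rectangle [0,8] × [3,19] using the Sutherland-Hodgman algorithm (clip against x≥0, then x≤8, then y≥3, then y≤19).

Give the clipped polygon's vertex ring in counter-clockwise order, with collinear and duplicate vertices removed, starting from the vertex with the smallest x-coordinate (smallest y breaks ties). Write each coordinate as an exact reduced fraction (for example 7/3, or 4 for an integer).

Clipped polygon: [(1,12) (11/2,3) (8,3) (8,19) (1,19)]

1. After x ≥ 0: [(1,12) (6,2) (14,1) (20,5) (16,17) (13,20) (1,20)]
2. After x ≤ 8: [(1,12) (6,2) (8,7/4) (8,20) (1,20)]
3. After y ≥ 3: [(1,12) (11/2,3) (8,3) (8,20) (1,20)]
4. After y ≤ 19: [(1,19) (1,12) (11/2,3) (8,3) (8,19)]
5. Canonical ring: [(1,12) (11/2,3) (8,3) (8,19) (1,19)]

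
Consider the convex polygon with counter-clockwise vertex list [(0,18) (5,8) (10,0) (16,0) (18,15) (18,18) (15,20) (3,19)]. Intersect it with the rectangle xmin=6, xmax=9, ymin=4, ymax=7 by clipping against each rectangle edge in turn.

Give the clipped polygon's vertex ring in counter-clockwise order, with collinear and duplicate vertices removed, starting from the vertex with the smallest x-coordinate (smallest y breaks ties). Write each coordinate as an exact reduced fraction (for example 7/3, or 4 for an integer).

1. After x ≥ 6: [(6,32/5) (10,0) (16,0) (18,15) (18,18) (15,20) (6,77/4)]
2. After x ≤ 9: [(6,32/5) (9,8/5) (9,39/2) (6,77/4)]
3. After y ≥ 4: [(6,32/5) (15/2,4) (9,4) (9,39/2) (6,77/4)]
4. After y ≤ 7: [(6,7) (6,32/5) (15/2,4) (9,4) (9,7)]
5. Canonical ring: [(6,32/5) (15/2,4) (9,4) (9,7) (6,7)]

Clipped polygon: [(6,32/5) (15/2,4) (9,4) (9,7) (6,7)]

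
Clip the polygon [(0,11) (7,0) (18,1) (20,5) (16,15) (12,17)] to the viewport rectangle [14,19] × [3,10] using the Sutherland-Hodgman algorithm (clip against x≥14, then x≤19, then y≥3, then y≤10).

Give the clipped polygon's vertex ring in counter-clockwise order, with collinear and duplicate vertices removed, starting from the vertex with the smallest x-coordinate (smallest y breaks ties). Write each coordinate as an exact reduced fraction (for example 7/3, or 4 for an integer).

Clipped polygon: [(14,3) (19,3) (19,15/2) (18,10) (14,10)]

1. After x ≥ 14: [(14,7/11) (18,1) (20,5) (16,15) (14,16)]
2. After x ≤ 19: [(14,7/11) (18,1) (19,3) (19,15/2) (16,15) (14,16)]
3. After y ≥ 3: [(14,3) (19,3) (19,3) (19,15/2) (16,15) (14,16)]
4. After y ≤ 10: [(14,10) (14,3) (19,3) (19,3) (19,15/2) (18,10)]
5. Canonical ring: [(14,3) (19,3) (19,15/2) (18,10) (14,10)]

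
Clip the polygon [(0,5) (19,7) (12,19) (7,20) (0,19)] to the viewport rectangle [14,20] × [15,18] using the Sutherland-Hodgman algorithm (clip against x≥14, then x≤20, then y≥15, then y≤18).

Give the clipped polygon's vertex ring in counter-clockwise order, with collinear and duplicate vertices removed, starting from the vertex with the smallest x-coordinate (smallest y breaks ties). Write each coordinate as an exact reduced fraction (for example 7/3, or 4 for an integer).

1. After x ≥ 14: [(14,123/19) (19,7) (14,109/7)]
2. After x ≤ 20: [(14,123/19) (19,7) (14,109/7)]
3. After y ≥ 15: [(14,15) (43/3,15) (14,109/7)]
4. After y ≤ 18: [(14,15) (43/3,15) (14,109/7)]
5. Canonical ring: [(14,15) (43/3,15) (14,109/7)]

Clipped polygon: [(14,15) (43/3,15) (14,109/7)]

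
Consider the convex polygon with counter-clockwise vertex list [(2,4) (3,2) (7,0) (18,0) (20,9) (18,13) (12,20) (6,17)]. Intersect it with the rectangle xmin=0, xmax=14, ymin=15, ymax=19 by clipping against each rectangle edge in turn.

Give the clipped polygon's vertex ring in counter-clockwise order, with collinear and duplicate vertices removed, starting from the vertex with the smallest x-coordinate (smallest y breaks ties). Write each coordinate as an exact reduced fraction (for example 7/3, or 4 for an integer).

Clipped polygon: [(70/13,15) (14,15) (14,53/3) (90/7,19) (10,19) (6,17)]

1. After x ≥ 0: [(2,4) (3,2) (7,0) (18,0) (20,9) (18,13) (12,20) (6,17)]
2. After x ≤ 14: [(2,4) (3,2) (7,0) (14,0) (14,53/3) (12,20) (6,17)]
3. After y ≥ 15: [(70/13,15) (14,15) (14,53/3) (12,20) (6,17)]
4. After y ≤ 19: [(70/13,15) (14,15) (14,53/3) (90/7,19) (10,19) (6,17)]
5. Canonical ring: [(70/13,15) (14,15) (14,53/3) (90/7,19) (10,19) (6,17)]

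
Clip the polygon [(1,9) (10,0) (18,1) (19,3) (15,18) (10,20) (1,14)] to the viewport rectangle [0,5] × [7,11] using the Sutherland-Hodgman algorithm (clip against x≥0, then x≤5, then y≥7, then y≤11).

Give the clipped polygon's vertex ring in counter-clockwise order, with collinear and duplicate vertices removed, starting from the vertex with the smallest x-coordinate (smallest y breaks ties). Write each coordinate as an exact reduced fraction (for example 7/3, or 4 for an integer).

Clipped polygon: [(1,9) (3,7) (5,7) (5,11) (1,11)]

1. After x ≥ 0: [(1,9) (10,0) (18,1) (19,3) (15,18) (10,20) (1,14)]
2. After x ≤ 5: [(1,9) (5,5) (5,50/3) (1,14)]
3. After y ≥ 7: [(1,9) (3,7) (5,7) (5,50/3) (1,14)]
4. After y ≤ 11: [(1,11) (1,9) (3,7) (5,7) (5,11)]
5. Canonical ring: [(1,9) (3,7) (5,7) (5,11) (1,11)]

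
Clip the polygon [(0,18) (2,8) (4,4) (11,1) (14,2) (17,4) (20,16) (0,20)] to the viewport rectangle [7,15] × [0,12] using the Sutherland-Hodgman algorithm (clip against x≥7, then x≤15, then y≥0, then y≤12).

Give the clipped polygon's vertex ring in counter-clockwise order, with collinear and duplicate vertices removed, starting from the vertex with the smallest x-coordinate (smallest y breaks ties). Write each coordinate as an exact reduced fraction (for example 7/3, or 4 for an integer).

Clipped polygon: [(7,19/7) (11,1) (14,2) (15,8/3) (15,12) (7,12)]

1. After x ≥ 7: [(7,19/7) (11,1) (14,2) (17,4) (20,16) (7,93/5)]
2. After x ≤ 15: [(7,19/7) (11,1) (14,2) (15,8/3) (15,17) (7,93/5)]
3. After y ≥ 0: [(7,19/7) (11,1) (14,2) (15,8/3) (15,17) (7,93/5)]
4. After y ≤ 12: [(7,12) (7,19/7) (11,1) (14,2) (15,8/3) (15,12)]
5. Canonical ring: [(7,19/7) (11,1) (14,2) (15,8/3) (15,12) (7,12)]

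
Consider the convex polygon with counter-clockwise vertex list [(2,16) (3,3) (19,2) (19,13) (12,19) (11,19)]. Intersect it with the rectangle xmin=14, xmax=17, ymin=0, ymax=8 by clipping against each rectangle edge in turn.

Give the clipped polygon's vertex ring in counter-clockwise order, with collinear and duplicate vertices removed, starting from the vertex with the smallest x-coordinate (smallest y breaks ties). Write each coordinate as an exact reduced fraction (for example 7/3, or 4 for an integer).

Clipped polygon: [(14,37/16) (17,17/8) (17,8) (14,8)]

1. After x ≥ 14: [(14,37/16) (19,2) (19,13) (14,121/7)]
2. After x ≤ 17: [(14,37/16) (17,17/8) (17,103/7) (14,121/7)]
3. After y ≥ 0: [(14,37/16) (17,17/8) (17,103/7) (14,121/7)]
4. After y ≤ 8: [(14,8) (14,37/16) (17,17/8) (17,8)]
5. Canonical ring: [(14,37/16) (17,17/8) (17,8) (14,8)]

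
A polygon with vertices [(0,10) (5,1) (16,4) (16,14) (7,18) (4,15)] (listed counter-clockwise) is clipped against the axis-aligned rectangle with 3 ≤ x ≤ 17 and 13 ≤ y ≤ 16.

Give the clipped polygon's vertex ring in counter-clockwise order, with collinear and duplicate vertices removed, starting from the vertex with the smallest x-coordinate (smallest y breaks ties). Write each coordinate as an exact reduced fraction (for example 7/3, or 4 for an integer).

1. After x ≥ 3: [(3,55/4) (3,23/5) (5,1) (16,4) (16,14) (7,18) (4,15)]
2. After x ≤ 17: [(3,55/4) (3,23/5) (5,1) (16,4) (16,14) (7,18) (4,15)]
3. After y ≥ 13: [(3,55/4) (3,13) (16,13) (16,14) (7,18) (4,15)]
4. After y ≤ 16: [(3,55/4) (3,13) (16,13) (16,14) (23/2,16) (5,16) (4,15)]
5. Canonical ring: [(3,13) (16,13) (16,14) (23/2,16) (5,16) (4,15) (3,55/4)]

Clipped polygon: [(3,13) (16,13) (16,14) (23/2,16) (5,16) (4,15) (3,55/4)]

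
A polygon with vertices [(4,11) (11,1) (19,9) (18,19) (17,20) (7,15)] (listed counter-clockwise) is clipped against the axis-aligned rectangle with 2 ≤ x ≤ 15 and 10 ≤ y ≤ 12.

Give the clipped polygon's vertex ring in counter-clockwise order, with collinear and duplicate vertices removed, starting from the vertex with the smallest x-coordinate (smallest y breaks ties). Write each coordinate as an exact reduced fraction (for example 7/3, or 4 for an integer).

Clipped polygon: [(4,11) (47/10,10) (15,10) (15,12) (19/4,12)]

1. After x ≥ 2: [(4,11) (11,1) (19,9) (18,19) (17,20) (7,15)]
2. After x ≤ 15: [(4,11) (11,1) (15,5) (15,19) (7,15)]
3. After y ≥ 10: [(4,11) (47/10,10) (15,10) (15,19) (7,15)]
4. After y ≤ 12: [(19/4,12) (4,11) (47/10,10) (15,10) (15,12)]
5. Canonical ring: [(4,11) (47/10,10) (15,10) (15,12) (19/4,12)]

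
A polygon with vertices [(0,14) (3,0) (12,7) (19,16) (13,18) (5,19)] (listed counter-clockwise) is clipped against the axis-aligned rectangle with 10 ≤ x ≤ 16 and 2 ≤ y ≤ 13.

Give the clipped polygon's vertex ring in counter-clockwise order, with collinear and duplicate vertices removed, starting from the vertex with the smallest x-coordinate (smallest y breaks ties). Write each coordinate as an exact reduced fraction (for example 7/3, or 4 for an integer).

1. After x ≥ 10: [(10,49/9) (12,7) (19,16) (13,18) (10,147/8)]
2. After x ≤ 16: [(10,49/9) (12,7) (16,85/7) (16,17) (13,18) (10,147/8)]
3. After y ≥ 2: [(10,49/9) (12,7) (16,85/7) (16,17) (13,18) (10,147/8)]
4. After y ≤ 13: [(10,13) (10,49/9) (12,7) (16,85/7) (16,13)]
5. Canonical ring: [(10,49/9) (12,7) (16,85/7) (16,13) (10,13)]

Clipped polygon: [(10,49/9) (12,7) (16,85/7) (16,13) (10,13)]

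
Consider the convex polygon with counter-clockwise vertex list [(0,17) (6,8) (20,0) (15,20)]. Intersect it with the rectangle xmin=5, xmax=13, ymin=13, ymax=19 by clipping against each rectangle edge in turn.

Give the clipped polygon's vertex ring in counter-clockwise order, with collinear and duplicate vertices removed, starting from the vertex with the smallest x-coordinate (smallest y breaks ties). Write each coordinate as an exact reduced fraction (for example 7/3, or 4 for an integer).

1. After x ≥ 5: [(5,18) (5,19/2) (6,8) (20,0) (15,20)]
2. After x ≤ 13: [(13,98/5) (5,18) (5,19/2) (6,8) (13,4)]
3. After y ≥ 13: [(13,13) (13,98/5) (5,18) (5,13)]
4. After y ≤ 19: [(13,13) (13,19) (10,19) (5,18) (5,13)]
5. Canonical ring: [(5,13) (13,13) (13,19) (10,19) (5,18)]

Clipped polygon: [(5,13) (13,13) (13,19) (10,19) (5,18)]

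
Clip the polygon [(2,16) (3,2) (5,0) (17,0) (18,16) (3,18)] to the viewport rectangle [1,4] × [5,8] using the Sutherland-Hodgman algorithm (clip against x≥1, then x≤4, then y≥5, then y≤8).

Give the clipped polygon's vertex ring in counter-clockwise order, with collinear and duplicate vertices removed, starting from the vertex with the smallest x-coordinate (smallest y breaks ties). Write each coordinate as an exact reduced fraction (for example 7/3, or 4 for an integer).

Clipped polygon: [(18/7,8) (39/14,5) (4,5) (4,8)]

1. After x ≥ 1: [(2,16) (3,2) (5,0) (17,0) (18,16) (3,18)]
2. After x ≤ 4: [(2,16) (3,2) (4,1) (4,268/15) (3,18)]
3. After y ≥ 5: [(2,16) (39/14,5) (4,5) (4,268/15) (3,18)]
4. After y ≤ 8: [(18/7,8) (39/14,5) (4,5) (4,8)]
5. Canonical ring: [(18/7,8) (39/14,5) (4,5) (4,8)]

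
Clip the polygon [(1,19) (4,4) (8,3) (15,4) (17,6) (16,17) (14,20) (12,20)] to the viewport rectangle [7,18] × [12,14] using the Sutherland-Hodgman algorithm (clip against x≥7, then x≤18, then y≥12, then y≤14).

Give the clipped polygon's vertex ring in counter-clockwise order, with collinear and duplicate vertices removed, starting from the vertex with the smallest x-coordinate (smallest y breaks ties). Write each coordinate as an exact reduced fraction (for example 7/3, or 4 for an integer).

1. After x ≥ 7: [(7,215/11) (7,13/4) (8,3) (15,4) (17,6) (16,17) (14,20) (12,20)]
2. After x ≤ 18: [(7,215/11) (7,13/4) (8,3) (15,4) (17,6) (16,17) (14,20) (12,20)]
3. After y ≥ 12: [(7,215/11) (7,12) (181/11,12) (16,17) (14,20) (12,20)]
4. After y ≤ 14: [(7,14) (7,12) (181/11,12) (179/11,14)]
5. Canonical ring: [(7,12) (181/11,12) (179/11,14) (7,14)]

Clipped polygon: [(7,12) (181/11,12) (179/11,14) (7,14)]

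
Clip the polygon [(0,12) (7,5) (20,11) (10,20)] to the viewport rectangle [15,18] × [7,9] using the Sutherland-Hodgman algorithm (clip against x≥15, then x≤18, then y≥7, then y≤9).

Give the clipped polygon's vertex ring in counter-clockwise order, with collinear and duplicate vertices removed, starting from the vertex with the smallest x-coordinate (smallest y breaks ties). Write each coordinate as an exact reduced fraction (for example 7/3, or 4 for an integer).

1. After x ≥ 15: [(15,113/13) (20,11) (15,31/2)]
2. After x ≤ 18: [(15,113/13) (18,131/13) (18,64/5) (15,31/2)]
3. After y ≥ 7: [(15,113/13) (18,131/13) (18,64/5) (15,31/2)]
4. After y ≤ 9: [(15,9) (15,113/13) (47/3,9)]
5. Canonical ring: [(15,113/13) (47/3,9) (15,9)]

Clipped polygon: [(15,113/13) (47/3,9) (15,9)]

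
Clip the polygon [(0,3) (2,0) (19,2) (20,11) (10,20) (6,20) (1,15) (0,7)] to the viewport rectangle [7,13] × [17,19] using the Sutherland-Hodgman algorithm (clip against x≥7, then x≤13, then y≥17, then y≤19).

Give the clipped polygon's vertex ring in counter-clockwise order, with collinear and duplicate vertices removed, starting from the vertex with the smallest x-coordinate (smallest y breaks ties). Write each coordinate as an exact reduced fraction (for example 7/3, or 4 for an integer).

Clipped polygon: [(7,17) (13,17) (13,173/10) (100/9,19) (7,19)]

1. After x ≥ 7: [(7,10/17) (19,2) (20,11) (10,20) (7,20)]
2. After x ≤ 13: [(7,10/17) (13,22/17) (13,173/10) (10,20) (7,20)]
3. After y ≥ 17: [(7,17) (13,17) (13,173/10) (10,20) (7,20)]
4. After y ≤ 19: [(7,19) (7,17) (13,17) (13,173/10) (100/9,19)]
5. Canonical ring: [(7,17) (13,17) (13,173/10) (100/9,19) (7,19)]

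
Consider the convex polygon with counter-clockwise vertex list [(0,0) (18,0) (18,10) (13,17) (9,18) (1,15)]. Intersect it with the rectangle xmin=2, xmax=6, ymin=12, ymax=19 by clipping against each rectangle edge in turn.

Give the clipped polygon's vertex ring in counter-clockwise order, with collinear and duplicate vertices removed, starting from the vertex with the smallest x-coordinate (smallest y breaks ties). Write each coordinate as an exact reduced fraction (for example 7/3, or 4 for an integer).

Clipped polygon: [(2,12) (6,12) (6,135/8) (2,123/8)]

1. After x ≥ 2: [(2,0) (18,0) (18,10) (13,17) (9,18) (2,123/8)]
2. After x ≤ 6: [(2,0) (6,0) (6,135/8) (2,123/8)]
3. After y ≥ 12: [(2,12) (6,12) (6,135/8) (2,123/8)]
4. After y ≤ 19: [(2,12) (6,12) (6,135/8) (2,123/8)]
5. Canonical ring: [(2,12) (6,12) (6,135/8) (2,123/8)]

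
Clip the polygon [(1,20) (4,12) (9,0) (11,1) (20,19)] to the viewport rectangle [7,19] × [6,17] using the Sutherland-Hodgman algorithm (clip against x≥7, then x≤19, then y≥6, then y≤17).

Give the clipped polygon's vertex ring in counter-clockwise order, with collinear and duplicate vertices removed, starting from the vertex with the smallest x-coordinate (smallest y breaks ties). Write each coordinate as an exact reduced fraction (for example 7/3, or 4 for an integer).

Clipped polygon: [(7,6) (27/2,6) (19,17) (7,17)]

1. After x ≥ 7: [(7,374/19) (7,24/5) (9,0) (11,1) (20,19)]
2. After x ≤ 19: [(19,362/19) (7,374/19) (7,24/5) (9,0) (11,1) (19,17)]
3. After y ≥ 6: [(19,362/19) (7,374/19) (7,6) (27/2,6) (19,17)]
4. After y ≤ 17: [(19,17) (7,17) (7,6) (27/2,6) (19,17)]
5. Canonical ring: [(7,6) (27/2,6) (19,17) (7,17)]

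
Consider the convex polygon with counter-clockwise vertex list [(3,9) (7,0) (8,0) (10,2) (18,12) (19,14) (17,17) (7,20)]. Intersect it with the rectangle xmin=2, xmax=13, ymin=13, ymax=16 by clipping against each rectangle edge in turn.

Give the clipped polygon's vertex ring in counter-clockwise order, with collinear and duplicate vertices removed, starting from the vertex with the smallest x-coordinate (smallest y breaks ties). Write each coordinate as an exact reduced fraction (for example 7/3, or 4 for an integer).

Clipped polygon: [(49/11,13) (13,13) (13,16) (61/11,16)]

1. After x ≥ 2: [(3,9) (7,0) (8,0) (10,2) (18,12) (19,14) (17,17) (7,20)]
2. After x ≤ 13: [(3,9) (7,0) (8,0) (10,2) (13,23/4) (13,91/5) (7,20)]
3. After y ≥ 13: [(49/11,13) (13,13) (13,91/5) (7,20)]
4. After y ≤ 16: [(61/11,16) (49/11,13) (13,13) (13,16)]
5. Canonical ring: [(49/11,13) (13,13) (13,16) (61/11,16)]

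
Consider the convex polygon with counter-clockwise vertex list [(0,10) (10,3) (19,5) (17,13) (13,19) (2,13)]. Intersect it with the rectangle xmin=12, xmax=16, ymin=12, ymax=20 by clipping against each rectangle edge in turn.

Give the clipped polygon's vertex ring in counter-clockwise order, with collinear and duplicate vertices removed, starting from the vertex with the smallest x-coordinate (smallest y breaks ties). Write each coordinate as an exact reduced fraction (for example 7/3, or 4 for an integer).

1. After x ≥ 12: [(12,31/9) (19,5) (17,13) (13,19) (12,203/11)]
2. After x ≤ 16: [(12,31/9) (16,13/3) (16,29/2) (13,19) (12,203/11)]
3. After y ≥ 12: [(12,12) (16,12) (16,29/2) (13,19) (12,203/11)]
4. After y ≤ 20: [(12,12) (16,12) (16,29/2) (13,19) (12,203/11)]
5. Canonical ring: [(12,12) (16,12) (16,29/2) (13,19) (12,203/11)]

Clipped polygon: [(12,12) (16,12) (16,29/2) (13,19) (12,203/11)]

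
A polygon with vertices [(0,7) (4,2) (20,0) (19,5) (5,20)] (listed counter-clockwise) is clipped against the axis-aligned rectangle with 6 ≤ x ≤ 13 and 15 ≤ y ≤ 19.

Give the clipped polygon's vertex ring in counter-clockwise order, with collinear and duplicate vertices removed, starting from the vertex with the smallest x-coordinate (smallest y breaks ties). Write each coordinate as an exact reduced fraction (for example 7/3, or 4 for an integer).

Clipped polygon: [(6,15) (29/3,15) (6,265/14)]

1. After x ≥ 6: [(6,7/4) (20,0) (19,5) (6,265/14)]
2. After x ≤ 13: [(6,7/4) (13,7/8) (13,80/7) (6,265/14)]
3. After y ≥ 15: [(6,15) (29/3,15) (6,265/14)]
4. After y ≤ 19: [(6,15) (29/3,15) (6,265/14)]
5. Canonical ring: [(6,15) (29/3,15) (6,265/14)]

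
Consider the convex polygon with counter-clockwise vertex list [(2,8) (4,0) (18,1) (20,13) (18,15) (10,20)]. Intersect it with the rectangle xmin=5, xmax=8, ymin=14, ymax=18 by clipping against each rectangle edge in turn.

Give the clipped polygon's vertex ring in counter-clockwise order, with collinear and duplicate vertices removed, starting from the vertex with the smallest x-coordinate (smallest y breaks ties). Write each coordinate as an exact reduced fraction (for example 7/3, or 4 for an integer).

Clipped polygon: [(6,14) (8,14) (8,17)]

1. After x ≥ 5: [(5,25/2) (5,1/14) (18,1) (20,13) (18,15) (10,20)]
2. After x ≤ 8: [(8,17) (5,25/2) (5,1/14) (8,2/7)]
3. After y ≥ 14: [(8,14) (8,17) (6,14)]
4. After y ≤ 18: [(8,14) (8,17) (6,14)]
5. Canonical ring: [(6,14) (8,14) (8,17)]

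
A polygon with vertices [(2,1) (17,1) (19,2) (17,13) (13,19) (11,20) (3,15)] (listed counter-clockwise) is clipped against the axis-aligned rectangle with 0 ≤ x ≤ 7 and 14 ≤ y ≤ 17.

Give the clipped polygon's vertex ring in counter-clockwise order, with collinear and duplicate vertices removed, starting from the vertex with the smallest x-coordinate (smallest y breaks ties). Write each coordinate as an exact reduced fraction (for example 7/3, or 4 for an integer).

1. After x ≥ 0: [(2,1) (17,1) (19,2) (17,13) (13,19) (11,20) (3,15)]
2. After x ≤ 7: [(2,1) (7,1) (7,35/2) (3,15)]
3. After y ≥ 14: [(41/14,14) (7,14) (7,35/2) (3,15)]
4. After y ≤ 17: [(41/14,14) (7,14) (7,17) (31/5,17) (3,15)]
5. Canonical ring: [(41/14,14) (7,14) (7,17) (31/5,17) (3,15)]

Clipped polygon: [(41/14,14) (7,14) (7,17) (31/5,17) (3,15)]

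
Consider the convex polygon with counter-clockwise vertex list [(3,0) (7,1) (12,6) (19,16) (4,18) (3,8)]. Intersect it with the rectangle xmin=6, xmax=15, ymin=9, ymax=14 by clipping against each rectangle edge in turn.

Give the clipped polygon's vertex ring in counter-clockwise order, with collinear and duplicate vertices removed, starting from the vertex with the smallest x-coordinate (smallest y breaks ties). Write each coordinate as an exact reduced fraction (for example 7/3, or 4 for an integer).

Clipped polygon: [(6,9) (141/10,9) (15,72/7) (15,14) (6,14)]

1. After x ≥ 6: [(6,3/4) (7,1) (12,6) (19,16) (6,266/15)]
2. After x ≤ 15: [(6,3/4) (7,1) (12,6) (15,72/7) (15,248/15) (6,266/15)]
3. After y ≥ 9: [(6,9) (141/10,9) (15,72/7) (15,248/15) (6,266/15)]
4. After y ≤ 14: [(6,14) (6,9) (141/10,9) (15,72/7) (15,14)]
5. Canonical ring: [(6,9) (141/10,9) (15,72/7) (15,14) (6,14)]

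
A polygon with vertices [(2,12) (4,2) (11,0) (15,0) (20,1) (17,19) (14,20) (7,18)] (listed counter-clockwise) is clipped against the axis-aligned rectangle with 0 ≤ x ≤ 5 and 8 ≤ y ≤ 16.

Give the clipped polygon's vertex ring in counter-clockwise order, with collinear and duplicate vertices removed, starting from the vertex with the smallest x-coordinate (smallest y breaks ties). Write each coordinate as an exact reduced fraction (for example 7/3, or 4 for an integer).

1. After x ≥ 0: [(2,12) (4,2) (11,0) (15,0) (20,1) (17,19) (14,20) (7,18)]
2. After x ≤ 5: [(5,78/5) (2,12) (4,2) (5,12/7)]
3. After y ≥ 8: [(5,8) (5,78/5) (2,12) (14/5,8)]
4. After y ≤ 16: [(5,8) (5,78/5) (2,12) (14/5,8)]
5. Canonical ring: [(2,12) (14/5,8) (5,8) (5,78/5)]

Clipped polygon: [(2,12) (14/5,8) (5,8) (5,78/5)]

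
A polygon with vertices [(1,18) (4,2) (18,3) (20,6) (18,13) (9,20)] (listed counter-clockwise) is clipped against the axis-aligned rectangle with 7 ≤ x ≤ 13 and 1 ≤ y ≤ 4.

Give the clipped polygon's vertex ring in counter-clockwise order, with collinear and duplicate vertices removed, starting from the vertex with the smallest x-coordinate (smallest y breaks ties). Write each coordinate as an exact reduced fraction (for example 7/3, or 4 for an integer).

Clipped polygon: [(7,31/14) (13,37/14) (13,4) (7,4)]

1. After x ≥ 7: [(7,39/2) (7,31/14) (18,3) (20,6) (18,13) (9,20)]
2. After x ≤ 13: [(7,39/2) (7,31/14) (13,37/14) (13,152/9) (9,20)]
3. After y ≥ 1: [(7,39/2) (7,31/14) (13,37/14) (13,152/9) (9,20)]
4. After y ≤ 4: [(7,4) (7,31/14) (13,37/14) (13,4)]
5. Canonical ring: [(7,31/14) (13,37/14) (13,4) (7,4)]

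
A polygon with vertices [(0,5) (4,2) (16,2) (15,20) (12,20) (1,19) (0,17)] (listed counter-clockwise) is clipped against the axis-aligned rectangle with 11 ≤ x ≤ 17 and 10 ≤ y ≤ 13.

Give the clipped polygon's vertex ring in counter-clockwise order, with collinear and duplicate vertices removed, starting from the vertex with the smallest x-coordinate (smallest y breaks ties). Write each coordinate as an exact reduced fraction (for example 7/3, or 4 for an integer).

Clipped polygon: [(11,10) (140/9,10) (277/18,13) (11,13)]

1. After x ≥ 11: [(11,2) (16,2) (15,20) (12,20) (11,219/11)]
2. After x ≤ 17: [(11,2) (16,2) (15,20) (12,20) (11,219/11)]
3. After y ≥ 10: [(11,10) (140/9,10) (15,20) (12,20) (11,219/11)]
4. After y ≤ 13: [(11,13) (11,10) (140/9,10) (277/18,13)]
5. Canonical ring: [(11,10) (140/9,10) (277/18,13) (11,13)]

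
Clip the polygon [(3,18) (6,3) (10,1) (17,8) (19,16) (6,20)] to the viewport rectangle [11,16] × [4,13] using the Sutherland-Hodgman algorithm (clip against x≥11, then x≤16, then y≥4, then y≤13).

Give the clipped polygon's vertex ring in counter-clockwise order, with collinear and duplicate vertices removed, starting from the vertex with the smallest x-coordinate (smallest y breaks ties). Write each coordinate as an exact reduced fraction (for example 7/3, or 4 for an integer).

Clipped polygon: [(11,4) (13,4) (16,7) (16,13) (11,13)]

1. After x ≥ 11: [(11,2) (17,8) (19,16) (11,240/13)]
2. After x ≤ 16: [(11,2) (16,7) (16,220/13) (11,240/13)]
3. After y ≥ 4: [(11,4) (13,4) (16,7) (16,220/13) (11,240/13)]
4. After y ≤ 13: [(11,13) (11,4) (13,4) (16,7) (16,13)]
5. Canonical ring: [(11,4) (13,4) (16,7) (16,13) (11,13)]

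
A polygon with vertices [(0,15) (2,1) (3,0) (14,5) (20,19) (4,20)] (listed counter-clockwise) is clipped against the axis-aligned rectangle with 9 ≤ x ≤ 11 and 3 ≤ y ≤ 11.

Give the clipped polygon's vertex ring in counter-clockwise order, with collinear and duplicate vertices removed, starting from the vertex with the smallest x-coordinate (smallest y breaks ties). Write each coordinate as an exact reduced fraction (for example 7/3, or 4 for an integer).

1. After x ≥ 9: [(9,30/11) (14,5) (20,19) (9,315/16)]
2. After x ≤ 11: [(9,30/11) (11,40/11) (11,313/16) (9,315/16)]
3. After y ≥ 3: [(9,3) (48/5,3) (11,40/11) (11,313/16) (9,315/16)]
4. After y ≤ 11: [(9,11) (9,3) (48/5,3) (11,40/11) (11,11)]
5. Canonical ring: [(9,3) (48/5,3) (11,40/11) (11,11) (9,11)]

Clipped polygon: [(9,3) (48/5,3) (11,40/11) (11,11) (9,11)]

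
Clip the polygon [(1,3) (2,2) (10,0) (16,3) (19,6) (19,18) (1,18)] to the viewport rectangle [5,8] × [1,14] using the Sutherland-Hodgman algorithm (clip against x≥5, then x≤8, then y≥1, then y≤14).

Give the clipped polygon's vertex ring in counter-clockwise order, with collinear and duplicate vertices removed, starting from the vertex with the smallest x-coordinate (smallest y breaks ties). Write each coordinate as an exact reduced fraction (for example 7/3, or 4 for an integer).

1. After x ≥ 5: [(5,5/4) (10,0) (16,3) (19,6) (19,18) (5,18)]
2. After x ≤ 8: [(5,5/4) (8,1/2) (8,18) (5,18)]
3. After y ≥ 1: [(5,5/4) (6,1) (8,1) (8,18) (5,18)]
4. After y ≤ 14: [(5,14) (5,5/4) (6,1) (8,1) (8,14)]
5. Canonical ring: [(5,5/4) (6,1) (8,1) (8,14) (5,14)]

Clipped polygon: [(5,5/4) (6,1) (8,1) (8,14) (5,14)]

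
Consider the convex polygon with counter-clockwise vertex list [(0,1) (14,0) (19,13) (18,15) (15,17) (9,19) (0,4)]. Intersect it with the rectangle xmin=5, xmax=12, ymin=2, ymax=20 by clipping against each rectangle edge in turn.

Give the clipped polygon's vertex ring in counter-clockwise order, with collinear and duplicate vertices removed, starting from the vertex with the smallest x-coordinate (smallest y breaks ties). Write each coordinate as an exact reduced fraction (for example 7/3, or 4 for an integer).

Clipped polygon: [(5,2) (12,2) (12,18) (9,19) (5,37/3)]

1. After x ≥ 5: [(5,9/14) (14,0) (19,13) (18,15) (15,17) (9,19) (5,37/3)]
2. After x ≤ 12: [(5,9/14) (12,1/7) (12,18) (9,19) (5,37/3)]
3. After y ≥ 2: [(5,2) (12,2) (12,18) (9,19) (5,37/3)]
4. After y ≤ 20: [(5,2) (12,2) (12,18) (9,19) (5,37/3)]
5. Canonical ring: [(5,2) (12,2) (12,18) (9,19) (5,37/3)]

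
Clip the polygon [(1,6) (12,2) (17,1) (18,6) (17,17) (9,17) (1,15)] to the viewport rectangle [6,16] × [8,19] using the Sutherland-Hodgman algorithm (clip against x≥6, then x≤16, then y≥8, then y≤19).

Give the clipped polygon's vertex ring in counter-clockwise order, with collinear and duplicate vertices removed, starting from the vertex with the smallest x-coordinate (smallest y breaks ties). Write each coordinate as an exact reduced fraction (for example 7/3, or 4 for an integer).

Clipped polygon: [(6,8) (16,8) (16,17) (9,17) (6,65/4)]

1. After x ≥ 6: [(6,46/11) (12,2) (17,1) (18,6) (17,17) (9,17) (6,65/4)]
2. After x ≤ 16: [(6,46/11) (12,2) (16,6/5) (16,17) (9,17) (6,65/4)]
3. After y ≥ 8: [(6,8) (16,8) (16,17) (9,17) (6,65/4)]
4. After y ≤ 19: [(6,8) (16,8) (16,17) (9,17) (6,65/4)]
5. Canonical ring: [(6,8) (16,8) (16,17) (9,17) (6,65/4)]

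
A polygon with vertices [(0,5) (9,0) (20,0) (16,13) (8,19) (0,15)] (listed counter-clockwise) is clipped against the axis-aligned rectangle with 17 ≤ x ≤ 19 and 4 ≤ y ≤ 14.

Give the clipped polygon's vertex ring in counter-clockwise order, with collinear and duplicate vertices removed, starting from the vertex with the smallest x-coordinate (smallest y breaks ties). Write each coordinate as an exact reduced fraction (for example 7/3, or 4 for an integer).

1. After x ≥ 17: [(17,0) (20,0) (17,39/4)]
2. After x ≤ 19: [(17,0) (19,0) (19,13/4) (17,39/4)]
3. After y ≥ 4: [(17,4) (244/13,4) (17,39/4)]
4. After y ≤ 14: [(17,4) (244/13,4) (17,39/4)]
5. Canonical ring: [(17,4) (244/13,4) (17,39/4)]

Clipped polygon: [(17,4) (244/13,4) (17,39/4)]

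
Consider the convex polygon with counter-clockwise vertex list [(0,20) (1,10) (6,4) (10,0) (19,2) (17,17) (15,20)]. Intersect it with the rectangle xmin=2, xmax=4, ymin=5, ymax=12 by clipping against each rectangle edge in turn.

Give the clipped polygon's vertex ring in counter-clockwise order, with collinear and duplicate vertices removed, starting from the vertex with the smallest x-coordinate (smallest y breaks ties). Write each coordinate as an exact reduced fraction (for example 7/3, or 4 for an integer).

1. After x ≥ 2: [(2,20) (2,44/5) (6,4) (10,0) (19,2) (17,17) (15,20)]
2. After x ≤ 4: [(4,20) (2,20) (2,44/5) (4,32/5)]
3. After y ≥ 5: [(4,20) (2,20) (2,44/5) (4,32/5)]
4. After y ≤ 12: [(4,12) (2,12) (2,44/5) (4,32/5)]
5. Canonical ring: [(2,44/5) (4,32/5) (4,12) (2,12)]

Clipped polygon: [(2,44/5) (4,32/5) (4,12) (2,12)]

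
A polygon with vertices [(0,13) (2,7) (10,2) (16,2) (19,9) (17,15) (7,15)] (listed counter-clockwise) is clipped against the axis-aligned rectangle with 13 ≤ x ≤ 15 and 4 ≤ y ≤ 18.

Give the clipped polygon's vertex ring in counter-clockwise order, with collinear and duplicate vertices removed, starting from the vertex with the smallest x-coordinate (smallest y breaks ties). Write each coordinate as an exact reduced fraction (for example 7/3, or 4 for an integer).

1. After x ≥ 13: [(13,2) (16,2) (19,9) (17,15) (13,15)]
2. After x ≤ 15: [(13,2) (15,2) (15,15) (13,15)]
3. After y ≥ 4: [(13,4) (15,4) (15,15) (13,15)]
4. After y ≤ 18: [(13,4) (15,4) (15,15) (13,15)]
5. Canonical ring: [(13,4) (15,4) (15,15) (13,15)]

Clipped polygon: [(13,4) (15,4) (15,15) (13,15)]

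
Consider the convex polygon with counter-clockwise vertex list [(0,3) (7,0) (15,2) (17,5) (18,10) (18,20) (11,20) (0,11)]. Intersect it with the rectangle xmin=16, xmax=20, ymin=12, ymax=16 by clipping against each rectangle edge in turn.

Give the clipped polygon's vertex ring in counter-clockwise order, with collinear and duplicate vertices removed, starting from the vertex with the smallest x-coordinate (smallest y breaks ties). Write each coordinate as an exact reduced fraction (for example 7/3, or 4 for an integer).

1. After x ≥ 16: [(16,7/2) (17,5) (18,10) (18,20) (16,20)]
2. After x ≤ 20: [(16,7/2) (17,5) (18,10) (18,20) (16,20)]
3. After y ≥ 12: [(16,12) (18,12) (18,20) (16,20)]
4. After y ≤ 16: [(16,16) (16,12) (18,12) (18,16)]
5. Canonical ring: [(16,12) (18,12) (18,16) (16,16)]

Clipped polygon: [(16,12) (18,12) (18,16) (16,16)]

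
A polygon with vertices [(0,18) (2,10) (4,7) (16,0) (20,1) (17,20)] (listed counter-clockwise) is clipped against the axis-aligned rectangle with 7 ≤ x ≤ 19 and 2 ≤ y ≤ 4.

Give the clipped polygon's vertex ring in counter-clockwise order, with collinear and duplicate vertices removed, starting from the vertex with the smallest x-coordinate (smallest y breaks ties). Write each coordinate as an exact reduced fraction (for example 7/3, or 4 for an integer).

Clipped polygon: [(64/7,4) (88/7,2) (19,2) (19,4)]

1. After x ≥ 7: [(7,320/17) (7,21/4) (16,0) (20,1) (17,20)]
2. After x ≤ 19: [(7,320/17) (7,21/4) (16,0) (19,3/4) (19,22/3) (17,20)]
3. After y ≥ 2: [(7,320/17) (7,21/4) (88/7,2) (19,2) (19,22/3) (17,20)]
4. After y ≤ 4: [(64/7,4) (88/7,2) (19,2) (19,4)]
5. Canonical ring: [(64/7,4) (88/7,2) (19,2) (19,4)]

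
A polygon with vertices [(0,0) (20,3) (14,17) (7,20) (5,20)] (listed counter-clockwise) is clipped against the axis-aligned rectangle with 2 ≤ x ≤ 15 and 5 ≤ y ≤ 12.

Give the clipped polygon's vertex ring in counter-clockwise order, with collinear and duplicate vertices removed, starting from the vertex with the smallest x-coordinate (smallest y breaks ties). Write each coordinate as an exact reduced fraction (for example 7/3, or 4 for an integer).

1. After x ≥ 2: [(2,8) (2,3/10) (20,3) (14,17) (7,20) (5,20)]
2. After x ≤ 15: [(2,8) (2,3/10) (15,9/4) (15,44/3) (14,17) (7,20) (5,20)]
3. After y ≥ 5: [(2,8) (2,5) (15,5) (15,44/3) (14,17) (7,20) (5,20)]
4. After y ≤ 12: [(3,12) (2,8) (2,5) (15,5) (15,12)]
5. Canonical ring: [(2,5) (15,5) (15,12) (3,12) (2,8)]

Clipped polygon: [(2,5) (15,5) (15,12) (3,12) (2,8)]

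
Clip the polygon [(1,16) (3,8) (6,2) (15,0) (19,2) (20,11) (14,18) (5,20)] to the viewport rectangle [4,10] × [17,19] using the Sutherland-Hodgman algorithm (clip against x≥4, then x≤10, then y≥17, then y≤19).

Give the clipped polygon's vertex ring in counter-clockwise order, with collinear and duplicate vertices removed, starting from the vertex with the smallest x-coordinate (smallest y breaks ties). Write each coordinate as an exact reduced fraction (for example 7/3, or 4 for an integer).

Clipped polygon: [(4,17) (10,17) (10,170/9) (19/2,19) (4,19)]

1. After x ≥ 4: [(4,19) (4,6) (6,2) (15,0) (19,2) (20,11) (14,18) (5,20)]
2. After x ≤ 10: [(4,19) (4,6) (6,2) (10,10/9) (10,170/9) (5,20)]
3. After y ≥ 17: [(4,19) (4,17) (10,17) (10,170/9) (5,20)]
4. After y ≤ 19: [(4,19) (4,19) (4,17) (10,17) (10,170/9) (19/2,19)]
5. Canonical ring: [(4,17) (10,17) (10,170/9) (19/2,19) (4,19)]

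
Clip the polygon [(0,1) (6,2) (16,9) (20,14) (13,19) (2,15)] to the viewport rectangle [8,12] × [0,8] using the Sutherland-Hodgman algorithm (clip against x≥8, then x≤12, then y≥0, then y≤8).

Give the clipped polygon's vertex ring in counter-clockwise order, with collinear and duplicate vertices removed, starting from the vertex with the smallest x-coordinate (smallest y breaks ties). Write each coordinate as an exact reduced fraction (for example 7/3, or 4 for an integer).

1. After x ≥ 8: [(8,17/5) (16,9) (20,14) (13,19) (8,189/11)]
2. After x ≤ 12: [(8,17/5) (12,31/5) (12,205/11) (8,189/11)]
3. After y ≥ 0: [(8,17/5) (12,31/5) (12,205/11) (8,189/11)]
4. After y ≤ 8: [(8,8) (8,17/5) (12,31/5) (12,8)]
5. Canonical ring: [(8,17/5) (12,31/5) (12,8) (8,8)]

Clipped polygon: [(8,17/5) (12,31/5) (12,8) (8,8)]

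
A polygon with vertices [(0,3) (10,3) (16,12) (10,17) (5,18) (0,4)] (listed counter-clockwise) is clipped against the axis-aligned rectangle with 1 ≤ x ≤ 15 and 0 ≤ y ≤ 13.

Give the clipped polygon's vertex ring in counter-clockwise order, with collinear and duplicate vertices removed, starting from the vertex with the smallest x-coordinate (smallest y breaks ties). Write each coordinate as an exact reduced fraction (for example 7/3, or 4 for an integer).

Clipped polygon: [(1,3) (10,3) (15,21/2) (15,77/6) (74/5,13) (45/14,13) (1,34/5)]

1. After x ≥ 1: [(1,3) (10,3) (16,12) (10,17) (5,18) (1,34/5)]
2. After x ≤ 15: [(1,3) (10,3) (15,21/2) (15,77/6) (10,17) (5,18) (1,34/5)]
3. After y ≥ 0: [(1,3) (10,3) (15,21/2) (15,77/6) (10,17) (5,18) (1,34/5)]
4. After y ≤ 13: [(1,3) (10,3) (15,21/2) (15,77/6) (74/5,13) (45/14,13) (1,34/5)]
5. Canonical ring: [(1,3) (10,3) (15,21/2) (15,77/6) (74/5,13) (45/14,13) (1,34/5)]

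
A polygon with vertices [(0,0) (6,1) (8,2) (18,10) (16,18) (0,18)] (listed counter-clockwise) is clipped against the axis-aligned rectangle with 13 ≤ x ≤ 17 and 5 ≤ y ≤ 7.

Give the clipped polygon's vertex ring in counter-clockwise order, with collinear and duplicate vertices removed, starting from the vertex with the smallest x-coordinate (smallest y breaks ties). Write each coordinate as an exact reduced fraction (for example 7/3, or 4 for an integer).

1. After x ≥ 13: [(13,6) (18,10) (16,18) (13,18)]
2. After x ≤ 17: [(13,6) (17,46/5) (17,14) (16,18) (13,18)]
3. After y ≥ 5: [(13,6) (17,46/5) (17,14) (16,18) (13,18)]
4. After y ≤ 7: [(13,7) (13,6) (57/4,7)]
5. Canonical ring: [(13,6) (57/4,7) (13,7)]

Clipped polygon: [(13,6) (57/4,7) (13,7)]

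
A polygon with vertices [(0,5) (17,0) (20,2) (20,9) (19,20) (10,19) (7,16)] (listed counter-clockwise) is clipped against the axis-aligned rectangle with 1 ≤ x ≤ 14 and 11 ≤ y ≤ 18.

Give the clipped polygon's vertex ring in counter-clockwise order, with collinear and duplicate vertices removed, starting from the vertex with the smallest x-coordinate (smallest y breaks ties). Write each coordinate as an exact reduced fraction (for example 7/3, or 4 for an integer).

Clipped polygon: [(42/11,11) (14,11) (14,18) (9,18) (7,16)]

1. After x ≥ 1: [(1,46/7) (1,80/17) (17,0) (20,2) (20,9) (19,20) (10,19) (7,16)]
2. After x ≤ 14: [(1,46/7) (1,80/17) (14,15/17) (14,175/9) (10,19) (7,16)]
3. After y ≥ 11: [(42/11,11) (14,11) (14,175/9) (10,19) (7,16)]
4. After y ≤ 18: [(42/11,11) (14,11) (14,18) (9,18) (7,16)]
5. Canonical ring: [(42/11,11) (14,11) (14,18) (9,18) (7,16)]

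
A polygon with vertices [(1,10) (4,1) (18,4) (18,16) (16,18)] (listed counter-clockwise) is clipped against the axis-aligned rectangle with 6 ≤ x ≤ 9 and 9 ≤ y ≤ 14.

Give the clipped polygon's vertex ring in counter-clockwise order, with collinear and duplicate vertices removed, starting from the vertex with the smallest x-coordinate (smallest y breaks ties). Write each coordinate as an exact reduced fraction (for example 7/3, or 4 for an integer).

Clipped polygon: [(6,9) (9,9) (9,14) (17/2,14) (6,38/3)]

1. After x ≥ 6: [(6,38/3) (6,10/7) (18,4) (18,16) (16,18)]
2. After x ≤ 9: [(9,214/15) (6,38/3) (6,10/7) (9,29/14)]
3. After y ≥ 9: [(9,9) (9,214/15) (6,38/3) (6,9)]
4. After y ≤ 14: [(9,9) (9,14) (17/2,14) (6,38/3) (6,9)]
5. Canonical ring: [(6,9) (9,9) (9,14) (17/2,14) (6,38/3)]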